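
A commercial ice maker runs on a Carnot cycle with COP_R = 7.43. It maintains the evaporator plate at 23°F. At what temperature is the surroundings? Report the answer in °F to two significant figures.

COP_R = T_C/(T_H − T_C) gives T_H − T_C = T_C/COP.
With T_C = 268.15 K, T_H = 268.15 × (1 + 1/7.43) = 304.24 K.
Converting, 304.24 K = 87.96°F.

88 °F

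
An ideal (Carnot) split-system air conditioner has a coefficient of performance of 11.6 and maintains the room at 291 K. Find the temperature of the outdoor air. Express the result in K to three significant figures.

316 K

COP_R = T_C/(T_H − T_C) gives T_H − T_C = T_C/COP.
With T_C = 291.00 K, T_H = 291.00 × (1 + 1/11.6) = 316.09 K.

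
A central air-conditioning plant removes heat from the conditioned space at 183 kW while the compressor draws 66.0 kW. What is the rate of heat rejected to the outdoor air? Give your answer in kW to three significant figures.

249 kW

For a cyclic device the first law requires Q̇_H = Q̇_C + Ẇ.
Q̇_H = Q̇_C + Ẇ = 249.0 kW.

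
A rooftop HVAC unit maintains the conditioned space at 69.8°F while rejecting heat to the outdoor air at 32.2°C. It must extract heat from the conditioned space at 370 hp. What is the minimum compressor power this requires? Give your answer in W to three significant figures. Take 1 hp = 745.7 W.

10500 W

In absolute terms T_C = 294.15 K and T_H = 305.35 K, so ΔT = 11.20 K.
COP_Carnot = T_C/ΔT = 294.15/11.20 = 26.26.
Ẇ_min = Q̇/COP_Carnot = 370.0/26.26 = 14.09 hp = 10510 W.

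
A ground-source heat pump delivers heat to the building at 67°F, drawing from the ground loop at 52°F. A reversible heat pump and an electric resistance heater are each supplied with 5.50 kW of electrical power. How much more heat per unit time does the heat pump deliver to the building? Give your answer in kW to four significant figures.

187.6 kW

In absolute terms T_C = 284.26 K and T_H = 292.59 K, so ΔT = 8.333 K.
COP_Carnot = T_H/ΔT = 292.59/8.333 = 35.11.
The heat pump delivers Q̇_H = COP × Ẇ = 193.1 kW; the resistance heater delivers Ẇ = 5.500 kW.
Extra = (COP − 1)·Ẇ = 187.6 kW.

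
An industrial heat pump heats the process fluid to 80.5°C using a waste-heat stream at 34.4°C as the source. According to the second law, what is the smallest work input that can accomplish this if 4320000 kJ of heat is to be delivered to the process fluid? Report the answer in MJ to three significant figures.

In absolute terms T_C = 307.55 K and T_H = 353.65 K, so ΔT = 46.10 K.
The reversible limit is COP_HP = T_H/ΔT = 7.671, so W_min = Q_H/COP = Q_H·ΔT/T_H.
W_min = 4320000 × 46.10/353.65 = 563100 kJ = 563.1 MJ.

563 MJ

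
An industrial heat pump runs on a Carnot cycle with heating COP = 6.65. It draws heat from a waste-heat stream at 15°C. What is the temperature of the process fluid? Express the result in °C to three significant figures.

66.0 °C

COP_HP = T_H/(T_H − T_C) rearranges to T_H = COP·T_C/(COP − 1).
With T_C = 288.15 K, T_H = 6.65 × 288.15/5.650 = 339.15 K.
Converting, 339.15 K = 66.00°C.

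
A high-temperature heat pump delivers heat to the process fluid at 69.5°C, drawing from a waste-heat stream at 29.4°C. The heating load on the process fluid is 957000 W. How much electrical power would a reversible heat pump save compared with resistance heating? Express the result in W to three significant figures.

In absolute terms T_C = 302.55 K and T_H = 342.65 K, so ΔT = 40.10 K.
COP_Carnot = T_H/ΔT = 342.65/40.10 = 8.545.
Resistance heating needs Ẇ_res = Q̇_H = 957000 W; the reversible heat pump needs only Ẇ_hp = Q̇_H/COP = 112000 W.
Saving = 957000 − 112000 = 845000 W.

845000 W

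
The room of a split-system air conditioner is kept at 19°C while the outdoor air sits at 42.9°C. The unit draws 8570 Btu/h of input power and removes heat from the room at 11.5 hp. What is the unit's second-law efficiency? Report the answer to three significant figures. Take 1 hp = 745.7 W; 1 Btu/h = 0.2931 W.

Converting, Q̇_C = 11.50 hp = 29260 Btu/h, so COP_actual = Q̇_C/Ẇ = 29260/8570 = 3.414.
In absolute terms T_C = 292.15 K and T_H = 316.05 K, so ΔT = 23.90 K.
COP_Carnot = T_C/ΔT = 292.15/23.90 = 12.22.
η_II = COP_actual/COP_Carnot = 3.414/12.22 = 0.2793.

0.279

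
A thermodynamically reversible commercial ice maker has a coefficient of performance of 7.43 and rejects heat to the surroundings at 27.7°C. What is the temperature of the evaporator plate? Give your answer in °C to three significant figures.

-7.99 °C

For a Carnot refrigerator COP_R = T_C/(T_H − T_C), so T_C = COP·T_H/(1 + COP).
With T_H = 300.85 K, T_C = 7.43 × 300.85/8.430 = 265.16 K.
Converting, 265.16 K = -7.99°C.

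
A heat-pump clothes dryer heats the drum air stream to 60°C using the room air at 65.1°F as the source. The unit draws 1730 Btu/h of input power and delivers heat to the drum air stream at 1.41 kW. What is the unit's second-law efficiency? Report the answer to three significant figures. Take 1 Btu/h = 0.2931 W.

Converting, Q̇_H = 1.410 kW = 4811 Btu/h, so COP_actual = Q̇_H/Ẇ = 4811/1730 = 2.781.
In absolute terms T_C = 291.54 K and T_H = 333.15 K, so ΔT = 41.61 K.
COP_Carnot = T_H/ΔT = 333.15/41.61 = 8.006.
η_II = COP_actual/COP_Carnot = 2.781/8.006 = 0.3473.

0.347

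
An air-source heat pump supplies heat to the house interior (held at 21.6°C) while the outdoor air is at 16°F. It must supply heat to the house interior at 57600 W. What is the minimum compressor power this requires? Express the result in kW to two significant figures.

In absolute terms T_C = 264.26 K and T_H = 294.75 K, so ΔT = 30.49 K.
COP_Carnot = T_H/ΔT = 294.75/30.49 = 9.667.
Ẇ_min = Q̇/COP_Carnot = 57600/9.667 = 5958 W = 5.958 kW.

6.0 kW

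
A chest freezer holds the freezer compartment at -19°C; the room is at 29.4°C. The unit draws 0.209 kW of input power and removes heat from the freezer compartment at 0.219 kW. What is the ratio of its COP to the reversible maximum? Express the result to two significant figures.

COP_actual = Q̇_C/Ẇ = 0.2190/0.2090 = 1.048.
In absolute terms T_C = 254.15 K and T_H = 302.55 K, so ΔT = 48.40 K.
COP_Carnot = T_C/ΔT = 254.15/48.40 = 5.251.
η_II = COP_actual/COP_Carnot = 1.048/5.251 = 0.1996.

0.20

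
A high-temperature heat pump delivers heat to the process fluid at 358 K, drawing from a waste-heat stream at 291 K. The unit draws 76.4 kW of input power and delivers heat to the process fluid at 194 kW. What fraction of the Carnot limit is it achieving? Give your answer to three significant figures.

0.475

COP_actual = Q̇_H/Ẇ = 194.0/76.40 = 2.539.
The reservoir spacing is ΔT = 358 − 291 = 67.00 K.
COP_Carnot = T_H/ΔT = 358.00/67.00 = 5.343.
η_II = COP_actual/COP_Carnot = 2.539/5.343 = 0.4752.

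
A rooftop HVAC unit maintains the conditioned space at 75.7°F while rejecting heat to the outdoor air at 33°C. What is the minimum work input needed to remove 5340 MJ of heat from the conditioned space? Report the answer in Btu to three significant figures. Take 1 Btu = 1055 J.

148000 Btu

In absolute terms T_C = 297.43 K and T_H = 306.15 K, so ΔT = 8.722 K.
The reversible limit is COP_R = T_C/ΔT = 34.10, so W_min = Q_C/COP = Q_C·ΔT/T_C.
W_min = 5340 × 8.722/297.43 = 156.6 MJ = 148400 Btu.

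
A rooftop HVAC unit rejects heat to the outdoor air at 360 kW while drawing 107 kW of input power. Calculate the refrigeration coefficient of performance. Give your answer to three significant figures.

2.36

The first law gives Q̇_H = Q̇_C + Ẇ, so the three rates are Q̇_C = 253.0, Q̇_H = 360.0, Ẇ = 107.0 kW.
COP_R = Q̇_C/Ẇ = 253.0/107.0 = 2.364.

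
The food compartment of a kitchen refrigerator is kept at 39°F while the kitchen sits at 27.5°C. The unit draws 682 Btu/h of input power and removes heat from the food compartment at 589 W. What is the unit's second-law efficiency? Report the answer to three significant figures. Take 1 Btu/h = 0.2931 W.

0.251

Converting, Q̇_C = 589.0 W = 2010 Btu/h, so COP_actual = Q̇_C/Ẇ = 2010/682.0 = 2.947.
In absolute terms T_C = 277.04 K and T_H = 300.65 K, so ΔT = 23.61 K.
COP_Carnot = T_C/ΔT = 277.04/23.61 = 11.73.
η_II = COP_actual/COP_Carnot = 2.947/11.73 = 0.2511.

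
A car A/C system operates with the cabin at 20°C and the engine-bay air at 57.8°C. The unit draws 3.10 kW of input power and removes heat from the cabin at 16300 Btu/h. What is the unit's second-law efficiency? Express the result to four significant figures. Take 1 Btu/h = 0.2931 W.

0.1987

Converting, Q̇_C = 16300 Btu/h = 4.778 kW, so COP_actual = Q̇_C/Ẇ = 4.778/3.100 = 1.541.
In absolute terms T_C = 293.15 K and T_H = 330.95 K, so ΔT = 37.80 K.
COP_Carnot = T_C/ΔT = 293.15/37.80 = 7.755.
η_II = COP_actual/COP_Carnot = 1.541/7.755 = 0.1987.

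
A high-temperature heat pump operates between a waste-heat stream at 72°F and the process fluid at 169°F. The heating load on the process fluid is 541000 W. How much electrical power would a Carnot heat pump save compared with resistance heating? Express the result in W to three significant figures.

In absolute terms T_C = 295.37 K and T_H = 349.26 K, so ΔT = 53.89 K.
COP_Carnot = T_H/ΔT = 349.26/53.89 = 6.481.
Resistance heating needs Ẇ_res = Q̇_H = 541000 W; the reversible heat pump needs only Ẇ_hp = Q̇_H/COP = 83470 W.
Saving = 541000 − 83470 = 457500 W.

458000 W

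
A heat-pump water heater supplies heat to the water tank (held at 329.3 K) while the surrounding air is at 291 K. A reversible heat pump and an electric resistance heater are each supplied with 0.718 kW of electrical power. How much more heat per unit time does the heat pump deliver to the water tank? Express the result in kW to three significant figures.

5.46 kW

The reservoir spacing is ΔT = 329.3 − 291 = 38.30 K.
COP_Carnot = T_H/ΔT = 329.30/38.30 = 8.598.
The heat pump delivers Q̇_H = COP × Ẇ = 6.173 kW; the resistance heater delivers Ẇ = 0.7180 kW.
Extra = (COP − 1)·Ẇ = 5.455 kW.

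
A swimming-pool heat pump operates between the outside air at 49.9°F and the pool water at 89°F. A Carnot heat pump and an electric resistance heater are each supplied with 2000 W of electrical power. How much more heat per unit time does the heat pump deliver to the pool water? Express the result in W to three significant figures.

In absolute terms T_C = 283.09 K and T_H = 304.82 K, so ΔT = 21.72 K.
COP_Carnot = T_H/ΔT = 304.82/21.72 = 14.03.
The heat pump delivers Q̇_H = COP × Ẇ = 28060 W; the resistance heater delivers Ẇ = 2000 W.
Extra = (COP − 1)·Ẇ = 26060 W.

26100 W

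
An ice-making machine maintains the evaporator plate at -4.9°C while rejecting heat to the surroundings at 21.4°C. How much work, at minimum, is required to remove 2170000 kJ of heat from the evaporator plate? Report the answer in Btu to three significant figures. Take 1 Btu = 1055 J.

202000 Btu

In absolute terms T_C = 268.25 K and T_H = 294.55 K, so ΔT = 26.30 K.
The reversible limit is COP_R = T_C/ΔT = 10.20, so W_min = Q_C/COP = Q_C·ΔT/T_C.
W_min = 2170000 × 26.30/268.25 = 212800 kJ = 201700 Btu.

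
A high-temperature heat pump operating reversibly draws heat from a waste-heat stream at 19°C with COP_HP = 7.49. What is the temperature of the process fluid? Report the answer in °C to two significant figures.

COP_HP = T_H/(T_H − T_C) rearranges to T_H = COP·T_C/(COP − 1).
With T_C = 292.15 K, T_H = 7.49 × 292.15/6.490 = 337.17 K.
Converting, 337.17 K = 64.02°C.

64 °C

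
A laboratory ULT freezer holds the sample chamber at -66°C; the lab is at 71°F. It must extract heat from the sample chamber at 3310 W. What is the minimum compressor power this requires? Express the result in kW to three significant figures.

In absolute terms T_C = 207.15 K and T_H = 294.82 K, so ΔT = 87.67 K.
COP_Carnot = T_C/ΔT = 207.15/87.67 = 2.363.
Ẇ_min = Q̇/COP_Carnot = 3310/2.363 = 1401 W = 1.401 kW.

1.40 kW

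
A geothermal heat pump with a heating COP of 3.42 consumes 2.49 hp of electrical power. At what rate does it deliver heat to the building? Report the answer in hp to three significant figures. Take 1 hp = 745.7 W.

Q̇_H = COP_HP × Ẇ = 3.42 × 2.490 = 8.516 hp.

8.52 hp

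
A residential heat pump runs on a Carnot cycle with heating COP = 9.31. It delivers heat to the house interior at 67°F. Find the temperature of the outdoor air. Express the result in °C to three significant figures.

-12.0 °C

COP_HP = T_H/(T_H − T_C) gives T_H − T_C = T_H/COP.
With T_H = 292.59 K, T_C = 292.59 × (1 − 1/9.31) = 261.17 K.
Converting, 261.17 K = -11.98°C.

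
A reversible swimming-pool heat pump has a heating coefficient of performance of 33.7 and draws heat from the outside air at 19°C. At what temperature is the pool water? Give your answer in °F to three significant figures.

82.3 °F

COP_HP = T_H/(T_H − T_C) rearranges to T_H = COP·T_C/(COP − 1).
With T_C = 292.15 K, T_H = 33.7 × 292.15/32.70 = 301.08 K.
Converting, 301.08 K = 82.28°F.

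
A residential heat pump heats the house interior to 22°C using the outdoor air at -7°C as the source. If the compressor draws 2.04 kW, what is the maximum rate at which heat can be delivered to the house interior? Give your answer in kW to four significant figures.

In absolute terms T_C = 266.15 K and T_H = 295.15 K, so ΔT = 29.00 K.
COP_Carnot = T_H/ΔT = 295.15/29.00 = 10.18.
Q̇_max = COP_Carnot × Ẇ = 10.18 × 2.040 kW = 20.76 kW.

20.76 kW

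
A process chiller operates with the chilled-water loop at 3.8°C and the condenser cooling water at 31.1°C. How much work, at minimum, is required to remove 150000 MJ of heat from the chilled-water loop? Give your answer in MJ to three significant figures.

In absolute terms T_C = 276.95 K and T_H = 304.25 K, so ΔT = 27.30 K.
The reversible limit is COP_R = T_C/ΔT = 10.14, so W_min = Q_C/COP = Q_C·ΔT/T_C.
W_min = 150000 × 27.30/276.95 = 14790 MJ.

14800 MJ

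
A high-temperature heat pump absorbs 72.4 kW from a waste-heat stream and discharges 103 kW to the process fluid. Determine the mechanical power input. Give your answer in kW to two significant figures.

31 kW

For a cyclic device the first law requires Q̇_H = Q̇_C + Ẇ.
Ẇ = Q̇_H − Q̇_C = 30.60 kW.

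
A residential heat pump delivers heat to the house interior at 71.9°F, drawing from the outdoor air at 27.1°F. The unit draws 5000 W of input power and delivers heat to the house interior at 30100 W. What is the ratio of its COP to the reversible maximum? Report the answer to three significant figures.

0.507

COP_actual = Q̇_H/Ẇ = 30100/5000 = 6.020.
In absolute terms T_C = 270.43 K and T_H = 295.32 K, so ΔT = 24.89 K.
COP_Carnot = T_H/ΔT = 295.32/24.89 = 11.87.
η_II = COP_actual/COP_Carnot = 6.020/11.87 = 0.5074.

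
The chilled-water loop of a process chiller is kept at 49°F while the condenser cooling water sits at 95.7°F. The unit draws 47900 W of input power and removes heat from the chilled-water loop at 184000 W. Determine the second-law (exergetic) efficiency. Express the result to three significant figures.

COP_actual = Q̇_C/Ẇ = 184000/47900 = 3.841.
In absolute terms T_C = 282.59 K and T_H = 308.54 K, so ΔT = 25.94 K.
COP_Carnot = T_C/ΔT = 282.59/25.94 = 10.89.
η_II = COP_actual/COP_Carnot = 3.841/10.89 = 0.3527.

0.353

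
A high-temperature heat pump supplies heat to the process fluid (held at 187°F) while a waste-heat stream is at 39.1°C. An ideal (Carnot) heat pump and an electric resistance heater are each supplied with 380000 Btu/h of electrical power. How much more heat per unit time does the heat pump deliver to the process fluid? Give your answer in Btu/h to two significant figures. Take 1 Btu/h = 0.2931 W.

In absolute terms T_C = 312.25 K and T_H = 359.26 K, so ΔT = 47.01 K.
COP_Carnot = T_H/ΔT = 359.26/47.01 = 7.642.
The heat pump delivers Q̇_H = COP × Ẇ = 2904000 Btu/h; the resistance heater delivers Ẇ = 380000 Btu/h.
Extra = (COP − 1)·Ẇ = 2524000 Btu/h.

2500000 Btu/h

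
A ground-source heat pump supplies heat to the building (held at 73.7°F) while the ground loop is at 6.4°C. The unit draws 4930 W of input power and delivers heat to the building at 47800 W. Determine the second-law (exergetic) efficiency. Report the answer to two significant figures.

COP_actual = Q̇_H/Ẇ = 47800/4930 = 9.696.
In absolute terms T_C = 279.55 K and T_H = 296.32 K, so ΔT = 16.77 K.
COP_Carnot = T_H/ΔT = 296.32/16.77 = 17.67.
η_II = COP_actual/COP_Carnot = 9.696/17.67 = 0.5486.

0.55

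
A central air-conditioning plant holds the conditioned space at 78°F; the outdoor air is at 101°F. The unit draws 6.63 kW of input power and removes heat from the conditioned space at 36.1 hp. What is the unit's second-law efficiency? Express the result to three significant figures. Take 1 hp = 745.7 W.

Converting, Q̇_C = 36.10 hp = 26.92 kW, so COP_actual = Q̇_C/Ẇ = 26.92/6.630 = 4.060.
In absolute terms T_C = 298.71 K and T_H = 311.48 K, so ΔT = 12.78 K.
COP_Carnot = T_C/ΔT = 298.71/12.78 = 23.38.
η_II = COP_actual/COP_Carnot = 4.060/23.38 = 0.1737.

0.174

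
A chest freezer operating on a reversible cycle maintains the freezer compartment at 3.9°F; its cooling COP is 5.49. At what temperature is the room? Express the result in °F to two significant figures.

COP_R = T_C/(T_H − T_C) gives T_H − T_C = T_C/COP.
With T_C = 257.54 K, T_H = 257.54 × (1 + 1/5.49) = 304.45 K.
Converting, 304.45 K = 88.34°F.

88 °F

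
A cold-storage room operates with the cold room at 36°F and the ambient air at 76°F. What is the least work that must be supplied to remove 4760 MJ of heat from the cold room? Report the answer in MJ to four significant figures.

In absolute terms T_C = 275.37 K and T_H = 297.59 K, so ΔT = 22.22 K.
The reversible limit is COP_R = T_C/ΔT = 12.39, so W_min = Q_C/COP = Q_C·ΔT/T_C.
W_min = 4760 × 22.22/275.37 = 384.1 MJ.

384.1 MJ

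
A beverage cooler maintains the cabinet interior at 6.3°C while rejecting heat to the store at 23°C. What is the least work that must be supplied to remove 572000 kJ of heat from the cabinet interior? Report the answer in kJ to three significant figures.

34200 kJ

In absolute terms T_C = 279.45 K and T_H = 296.15 K, so ΔT = 16.70 K.
The reversible limit is COP_R = T_C/ΔT = 16.73, so W_min = Q_C/COP = Q_C·ΔT/T_C.
W_min = 572000 × 16.70/279.45 = 34180 kJ.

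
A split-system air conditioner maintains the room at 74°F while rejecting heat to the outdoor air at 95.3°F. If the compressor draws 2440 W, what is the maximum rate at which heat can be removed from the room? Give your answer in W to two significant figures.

61000 W

In absolute terms T_C = 296.48 K and T_H = 308.32 K, so ΔT = 11.83 K.
COP_Carnot = T_C/ΔT = 296.48/11.83 = 25.05.
Q̇_max = COP_Carnot × Ẇ = 25.05 × 2440 W = 61130 W.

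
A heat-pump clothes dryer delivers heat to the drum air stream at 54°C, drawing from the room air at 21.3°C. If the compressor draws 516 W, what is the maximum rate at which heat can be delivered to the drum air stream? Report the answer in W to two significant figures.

In absolute terms T_C = 294.45 K and T_H = 327.15 K, so ΔT = 32.70 K.
COP_Carnot = T_H/ΔT = 327.15/32.70 = 10.00.
Q̇_max = COP_Carnot × Ẇ = 10.00 × 516.0 W = 5162 W.

5200 W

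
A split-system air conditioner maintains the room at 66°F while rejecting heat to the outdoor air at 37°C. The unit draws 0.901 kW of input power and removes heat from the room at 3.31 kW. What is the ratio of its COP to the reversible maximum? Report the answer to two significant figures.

0.23

COP_actual = Q̇_C/Ẇ = 3.310/0.9010 = 3.674.
In absolute terms T_C = 292.04 K and T_H = 310.15 K, so ΔT = 18.11 K.
COP_Carnot = T_C/ΔT = 292.04/18.11 = 16.12.
η_II = COP_actual/COP_Carnot = 3.674/16.12 = 0.2278.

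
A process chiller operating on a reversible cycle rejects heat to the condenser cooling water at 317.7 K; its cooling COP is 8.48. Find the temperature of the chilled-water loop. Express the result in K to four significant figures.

For a Carnot refrigerator COP_R = T_C/(T_H − T_C), so T_C = COP·T_H/(1 + COP).
With T_H = 317.70 K, T_C = 8.48 × 317.70/9.480 = 284.19 K.

284.2 K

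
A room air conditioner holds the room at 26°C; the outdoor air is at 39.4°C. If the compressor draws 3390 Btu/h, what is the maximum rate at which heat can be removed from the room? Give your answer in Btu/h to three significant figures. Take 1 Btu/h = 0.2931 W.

In absolute terms T_C = 299.15 K and T_H = 312.55 K, so ΔT = 13.40 K.
COP_Carnot = T_C/ΔT = 299.15/13.40 = 22.32.
Q̇_max = COP_Carnot × Ẇ = 22.32 × 3390 Btu/h = 75680 Btu/h.

75700 Btu/h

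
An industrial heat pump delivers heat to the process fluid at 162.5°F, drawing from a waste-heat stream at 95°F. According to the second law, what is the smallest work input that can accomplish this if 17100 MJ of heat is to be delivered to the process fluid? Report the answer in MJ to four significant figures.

1855 MJ

In absolute terms T_C = 308.15 K and T_H = 345.65 K, so ΔT = 37.50 K.
The reversible limit is COP_HP = T_H/ΔT = 9.217, so W_min = Q_H/COP = Q_H·ΔT/T_H.
W_min = 17100 × 37.50/345.65 = 1855 MJ.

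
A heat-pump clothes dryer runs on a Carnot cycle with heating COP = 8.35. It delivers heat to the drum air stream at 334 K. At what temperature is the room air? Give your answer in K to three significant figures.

294 K

COP_HP = T_H/(T_H − T_C) gives T_H − T_C = T_H/COP.
With T_H = 334.00 K, T_C = 334.00 × (1 − 1/8.35) = 294.00 K.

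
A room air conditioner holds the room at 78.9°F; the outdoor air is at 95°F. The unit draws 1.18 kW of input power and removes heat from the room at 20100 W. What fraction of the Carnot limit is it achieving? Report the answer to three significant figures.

0.509

Converting, Q̇_C = 20100 W = 20.10 kW, so COP_actual = Q̇_C/Ẇ = 20.10/1.180 = 17.03.
In absolute terms T_C = 299.21 K and T_H = 308.15 K, so ΔT = 8.944 K.
COP_Carnot = T_C/ΔT = 299.21/8.944 = 33.45.
η_II = COP_actual/COP_Carnot = 17.03/33.45 = 0.5092.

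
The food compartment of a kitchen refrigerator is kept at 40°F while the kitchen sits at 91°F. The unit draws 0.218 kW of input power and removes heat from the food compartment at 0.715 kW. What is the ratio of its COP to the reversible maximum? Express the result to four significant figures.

COP_actual = Q̇_C/Ẇ = 0.7150/0.2180 = 3.280.
In absolute terms T_C = 277.59 K and T_H = 305.93 K, so ΔT = 28.33 K.
COP_Carnot = T_C/ΔT = 277.59/28.33 = 9.797.
η_II = COP_actual/COP_Carnot = 3.280/9.797 = 0.3348.

0.3348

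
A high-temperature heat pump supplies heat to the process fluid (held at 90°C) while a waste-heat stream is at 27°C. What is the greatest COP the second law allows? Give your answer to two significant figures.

In absolute terms T_C = 300.15 K and T_H = 363.15 K, so ΔT = 63.00 K.
For a reversible cycle, COP_Carnot = T_H/ΔT = 363.15/63.00 = 5.764.

5.8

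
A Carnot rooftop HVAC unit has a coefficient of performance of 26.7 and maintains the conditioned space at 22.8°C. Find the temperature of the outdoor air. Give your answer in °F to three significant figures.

93.0 °F

COP_R = T_C/(T_H − T_C) gives T_H − T_C = T_C/COP.
With T_C = 295.95 K, T_H = 295.95 × (1 + 1/26.7) = 307.03 K.
Converting, 307.03 K = 92.99°F.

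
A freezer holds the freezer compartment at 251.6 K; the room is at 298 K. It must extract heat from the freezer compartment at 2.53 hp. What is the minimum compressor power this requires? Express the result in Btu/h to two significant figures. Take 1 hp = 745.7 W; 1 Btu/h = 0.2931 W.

1200 Btu/h

The reservoir spacing is ΔT = 298 − 251.6 = 46.40 K.
COP_Carnot = T_C/ΔT = 251.60/46.40 = 5.422.
Ẇ_min = Q̇/COP_Carnot = 2.530/5.422 = 0.4666 hp = 1187 Btu/h.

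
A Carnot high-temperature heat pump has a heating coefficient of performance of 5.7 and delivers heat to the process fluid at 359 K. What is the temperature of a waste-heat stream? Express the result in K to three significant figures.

296 K

COP_HP = T_H/(T_H − T_C) gives T_H − T_C = T_H/COP.
With T_H = 359.00 K, T_C = 359.00 × (1 − 1/5.7) = 296.02 K.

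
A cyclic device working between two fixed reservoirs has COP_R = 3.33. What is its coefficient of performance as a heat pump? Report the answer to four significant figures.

The first law on one cycle gives Q_H = Q_C + W, so Q_H/W = Q_C/W + 1.
COP_HP = COP_R + 1 = 3.33 + 1 = 4.33.

4.330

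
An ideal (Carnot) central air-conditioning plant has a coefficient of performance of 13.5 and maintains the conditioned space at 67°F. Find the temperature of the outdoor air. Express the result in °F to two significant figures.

110 °F

COP_R = T_C/(T_H − T_C) gives T_H − T_C = T_C/COP.
With T_C = 292.59 K, T_H = 292.59 × (1 + 1/13.5) = 314.27 K.
Converting, 314.27 K = 106.01°F.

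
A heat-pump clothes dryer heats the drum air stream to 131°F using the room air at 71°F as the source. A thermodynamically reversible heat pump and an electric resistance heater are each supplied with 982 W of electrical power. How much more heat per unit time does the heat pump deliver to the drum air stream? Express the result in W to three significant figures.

In absolute terms T_C = 294.82 K and T_H = 328.15 K, so ΔT = 33.33 K.
COP_Carnot = T_H/ΔT = 328.15/33.33 = 9.845.
The heat pump delivers Q̇_H = COP × Ẇ = 9667 W; the resistance heater delivers Ẇ = 982.0 W.
Extra = (COP − 1)·Ẇ = 8685 W.

8690 W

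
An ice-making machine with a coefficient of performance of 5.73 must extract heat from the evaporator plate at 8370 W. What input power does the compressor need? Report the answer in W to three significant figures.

Ẇ = Q̇_C/COP = 8370/5.73 = 1461 W.

1460 W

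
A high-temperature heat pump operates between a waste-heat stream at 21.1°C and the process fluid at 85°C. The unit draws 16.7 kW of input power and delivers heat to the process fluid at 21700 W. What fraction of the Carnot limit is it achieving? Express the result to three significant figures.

0.232

Converting, Q̇_H = 21700 W = 21.70 kW, so COP_actual = Q̇_H/Ẇ = 21.70/16.70 = 1.299.
In absolute terms T_C = 294.25 K and T_H = 358.15 K, so ΔT = 63.90 K.
COP_Carnot = T_H/ΔT = 358.15/63.90 = 5.605.
η_II = COP_actual/COP_Carnot = 1.299/5.605 = 0.2318.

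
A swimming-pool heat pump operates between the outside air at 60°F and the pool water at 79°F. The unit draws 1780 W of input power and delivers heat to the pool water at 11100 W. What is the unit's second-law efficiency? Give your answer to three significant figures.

0.220

COP_actual = Q̇_H/Ẇ = 11100/1780 = 6.236.
In absolute terms T_C = 288.71 K and T_H = 299.26 K, so ΔT = 10.56 K.
COP_Carnot = T_H/ΔT = 299.26/10.56 = 28.35.
η_II = COP_actual/COP_Carnot = 6.236/28.35 = 0.2200.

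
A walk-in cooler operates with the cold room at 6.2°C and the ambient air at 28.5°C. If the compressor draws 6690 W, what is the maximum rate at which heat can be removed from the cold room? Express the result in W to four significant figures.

83810 W

In absolute terms T_C = 279.35 K and T_H = 301.65 K, so ΔT = 22.30 K.
COP_Carnot = T_C/ΔT = 279.35/22.30 = 12.53.
Q̇_max = COP_Carnot × Ẇ = 12.53 × 6690 W = 83810 W.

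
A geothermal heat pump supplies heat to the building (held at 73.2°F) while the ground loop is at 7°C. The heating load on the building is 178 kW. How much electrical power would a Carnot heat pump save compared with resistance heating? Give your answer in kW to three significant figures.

168 kW

In absolute terms T_C = 280.15 K and T_H = 296.04 K, so ΔT = 15.89 K.
COP_Carnot = T_H/ΔT = 296.04/15.89 = 18.63.
Resistance heating needs Ẇ_res = Q̇_H = 178.0 kW; the reversible heat pump needs only Ẇ_hp = Q̇_H/COP = 9.554 kW.
Saving = 178.0 − 9.554 = 168.4 kW.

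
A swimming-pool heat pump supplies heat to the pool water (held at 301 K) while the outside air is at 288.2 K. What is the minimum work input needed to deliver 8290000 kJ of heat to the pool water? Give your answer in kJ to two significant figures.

The reservoir spacing is ΔT = 301 − 288.2 = 12.80 K.
The reversible limit is COP_HP = T_H/ΔT = 23.52, so W_min = Q_H/COP = Q_H·ΔT/T_H.
W_min = 8290000 × 12.80/301.00 = 352500 kJ.

350000 kJ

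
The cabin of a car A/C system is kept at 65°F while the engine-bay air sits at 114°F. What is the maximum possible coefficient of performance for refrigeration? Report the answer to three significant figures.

In absolute terms T_C = 291.48 K and T_H = 318.71 K, so ΔT = 27.22 K.
For a reversible cycle, COP_Carnot = T_C/ΔT = 291.48/27.22 = 10.71.

10.7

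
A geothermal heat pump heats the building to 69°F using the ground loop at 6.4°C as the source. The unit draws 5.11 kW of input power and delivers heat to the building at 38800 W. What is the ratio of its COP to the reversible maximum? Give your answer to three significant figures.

0.366

Converting, Q̇_H = 38800 W = 38.80 kW, so COP_actual = Q̇_H/Ẇ = 38.80/5.110 = 7.593.
In absolute terms T_C = 279.55 K and T_H = 293.71 K, so ΔT = 14.16 K.
COP_Carnot = T_H/ΔT = 293.71/14.16 = 20.75.
η_II = COP_actual/COP_Carnot = 7.593/20.75 = 0.3660.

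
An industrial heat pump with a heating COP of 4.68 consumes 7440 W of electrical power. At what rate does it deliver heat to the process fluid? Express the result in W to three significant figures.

Q̇_H = COP_HP × Ẇ = 4.68 × 7440 = 34820 W.

34800 W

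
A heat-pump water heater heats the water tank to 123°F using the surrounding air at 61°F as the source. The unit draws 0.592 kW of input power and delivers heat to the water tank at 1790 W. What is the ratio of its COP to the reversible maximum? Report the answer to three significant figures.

Converting, Q̇_H = 1790 W = 1.790 kW, so COP_actual = Q̇_H/Ẇ = 1.790/0.5920 = 3.024.
In absolute terms T_C = 289.26 K and T_H = 323.71 K, so ΔT = 34.44 K.
COP_Carnot = T_H/ΔT = 323.71/34.44 = 9.398.
η_II = COP_actual/COP_Carnot = 3.024/9.398 = 0.3217.

0.322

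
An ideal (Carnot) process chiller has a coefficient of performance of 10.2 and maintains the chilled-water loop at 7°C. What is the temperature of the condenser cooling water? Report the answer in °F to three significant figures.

94.0 °F

COP_R = T_C/(T_H − T_C) gives T_H − T_C = T_C/COP.
With T_C = 280.15 K, T_H = 280.15 × (1 + 1/10.2) = 307.62 K.
Converting, 307.62 K = 94.04°F.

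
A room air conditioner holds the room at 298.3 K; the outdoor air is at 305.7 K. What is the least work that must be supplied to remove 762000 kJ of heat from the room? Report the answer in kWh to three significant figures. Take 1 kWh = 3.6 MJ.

5.25 kWh

The reservoir spacing is ΔT = 305.7 − 298.3 = 7.400 K.
The reversible limit is COP_R = T_C/ΔT = 40.31, so W_min = Q_C/COP = Q_C·ΔT/T_C.
W_min = 762000 × 7.400/298.30 = 18900 kJ = 5.251 kWh.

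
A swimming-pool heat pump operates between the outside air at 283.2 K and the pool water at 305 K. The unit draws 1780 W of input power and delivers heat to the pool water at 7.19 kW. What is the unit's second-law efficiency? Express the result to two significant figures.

0.29

Converting, Q̇_H = 7.190 kW = 7190 W, so COP_actual = Q̇_H/Ẇ = 7190/1780 = 4.039.
The reservoir spacing is ΔT = 305 − 283.2 = 21.80 K.
COP_Carnot = T_H/ΔT = 305.00/21.80 = 13.99.
η_II = COP_actual/COP_Carnot = 4.039/13.99 = 0.2887.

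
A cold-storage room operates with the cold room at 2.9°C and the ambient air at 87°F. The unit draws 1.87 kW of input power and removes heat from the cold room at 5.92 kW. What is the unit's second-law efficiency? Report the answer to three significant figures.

COP_actual = Q̇_C/Ẇ = 5.920/1.870 = 3.166.
In absolute terms T_C = 276.05 K and T_H = 303.71 K, so ΔT = 27.66 K.
COP_Carnot = T_C/ΔT = 276.05/27.66 = 9.982.
η_II = COP_actual/COP_Carnot = 3.166/9.982 = 0.3172.

0.317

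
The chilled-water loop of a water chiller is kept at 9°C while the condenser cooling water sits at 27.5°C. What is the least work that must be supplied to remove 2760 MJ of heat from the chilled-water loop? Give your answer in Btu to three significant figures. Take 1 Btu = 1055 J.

In absolute terms T_C = 282.15 K and T_H = 300.65 K, so ΔT = 18.50 K.
The reversible limit is COP_R = T_C/ΔT = 15.25, so W_min = Q_C/COP = Q_C·ΔT/T_C.
W_min = 2760 × 18.50/282.15 = 181.0 MJ = 171500 Btu.

172000 Btu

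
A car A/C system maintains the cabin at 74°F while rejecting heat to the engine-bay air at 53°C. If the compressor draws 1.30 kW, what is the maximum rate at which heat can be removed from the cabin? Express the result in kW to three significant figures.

13.0 kW

In absolute terms T_C = 296.48 K and T_H = 326.15 K, so ΔT = 29.67 K.
COP_Carnot = T_C/ΔT = 296.48/29.67 = 9.994.
Q̇_max = COP_Carnot × Ẇ = 9.994 × 1.300 kW = 12.99 kW.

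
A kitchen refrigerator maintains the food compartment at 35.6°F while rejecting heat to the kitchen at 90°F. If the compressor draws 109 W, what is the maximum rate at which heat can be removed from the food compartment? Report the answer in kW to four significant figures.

In absolute terms T_C = 275.15 K and T_H = 305.37 K, so ΔT = 30.22 K.
COP_Carnot = T_C/ΔT = 275.15/30.22 = 9.104.
Q̇_max = COP_Carnot × Ẇ = 9.104 × 109.0 W = 992.4 W = 0.9924 kW.

0.9924 kW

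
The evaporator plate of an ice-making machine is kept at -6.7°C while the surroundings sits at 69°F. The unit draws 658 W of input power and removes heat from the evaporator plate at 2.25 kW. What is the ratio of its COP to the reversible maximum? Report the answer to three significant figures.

Converting, Q̇_C = 2.250 kW = 2250 W, so COP_actual = Q̇_C/Ẇ = 2250/658.0 = 3.419.
In absolute terms T_C = 266.45 K and T_H = 293.71 K, so ΔT = 27.26 K.
COP_Carnot = T_C/ΔT = 266.45/27.26 = 9.776.
η_II = COP_actual/COP_Carnot = 3.419/9.776 = 0.3498.

0.350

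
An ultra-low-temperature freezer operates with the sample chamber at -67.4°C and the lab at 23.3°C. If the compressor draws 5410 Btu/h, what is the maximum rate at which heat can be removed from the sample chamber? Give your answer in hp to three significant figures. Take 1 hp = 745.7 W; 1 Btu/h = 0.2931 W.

In absolute terms T_C = 205.75 K and T_H = 296.45 K, so ΔT = 90.70 K.
COP_Carnot = T_C/ΔT = 205.75/90.70 = 2.268.
Q̇_max = COP_Carnot × Ẇ = 2.268 × 5410 Btu/h = 12270 Btu/h = 4.824 hp.

4.82 hp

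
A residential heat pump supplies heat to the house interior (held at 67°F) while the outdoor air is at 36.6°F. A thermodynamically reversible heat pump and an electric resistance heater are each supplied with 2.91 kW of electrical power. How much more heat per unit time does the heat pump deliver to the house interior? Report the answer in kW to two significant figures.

48 kW

In absolute terms T_C = 275.71 K and T_H = 292.59 K, so ΔT = 16.89 K.
COP_Carnot = T_H/ΔT = 292.59/16.89 = 17.32.
The heat pump delivers Q̇_H = COP × Ẇ = 50.41 kW; the resistance heater delivers Ẇ = 2.910 kW.
Extra = (COP − 1)·Ẇ = 47.50 kW.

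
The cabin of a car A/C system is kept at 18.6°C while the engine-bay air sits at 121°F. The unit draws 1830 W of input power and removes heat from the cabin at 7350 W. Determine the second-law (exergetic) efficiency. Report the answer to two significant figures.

COP_actual = Q̇_C/Ẇ = 7350/1830 = 4.016.
In absolute terms T_C = 291.75 K and T_H = 322.59 K, so ΔT = 30.84 K.
COP_Carnot = T_C/ΔT = 291.75/30.84 = 9.459.
η_II = COP_actual/COP_Carnot = 4.016/9.459 = 0.4246.

0.42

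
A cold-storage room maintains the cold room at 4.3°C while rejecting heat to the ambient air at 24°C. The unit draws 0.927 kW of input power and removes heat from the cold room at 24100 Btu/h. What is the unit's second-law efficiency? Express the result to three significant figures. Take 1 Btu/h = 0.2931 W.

0.541

Converting, Q̇_C = 24100 Btu/h = 7.064 kW, so COP_actual = Q̇_C/Ẇ = 7.064/0.9270 = 7.620.
In absolute terms T_C = 277.45 K and T_H = 297.15 K, so ΔT = 19.70 K.
COP_Carnot = T_C/ΔT = 277.45/19.70 = 14.08.
η_II = COP_actual/COP_Carnot = 7.620/14.08 = 0.5410.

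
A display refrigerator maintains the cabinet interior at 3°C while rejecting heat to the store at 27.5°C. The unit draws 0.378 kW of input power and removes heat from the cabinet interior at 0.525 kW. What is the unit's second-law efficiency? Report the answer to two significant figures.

COP_actual = Q̇_C/Ẇ = 0.5250/0.3780 = 1.389.
In absolute terms T_C = 276.15 K and T_H = 300.65 K, so ΔT = 24.50 K.
COP_Carnot = T_C/ΔT = 276.15/24.50 = 11.27.
η_II = COP_actual/COP_Carnot = 1.389/11.27 = 0.1232.

0.12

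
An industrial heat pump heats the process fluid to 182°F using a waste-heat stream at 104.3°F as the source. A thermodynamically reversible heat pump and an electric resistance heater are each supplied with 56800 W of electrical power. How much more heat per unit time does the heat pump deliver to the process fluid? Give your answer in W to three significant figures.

In absolute terms T_C = 313.32 K and T_H = 356.48 K, so ΔT = 43.17 K.
COP_Carnot = T_H/ΔT = 356.48/43.17 = 8.258.
The heat pump delivers Q̇_H = COP × Ẇ = 469100 W; the resistance heater delivers Ẇ = 56800 W.
Extra = (COP − 1)·Ẇ = 412300 W.

412000 W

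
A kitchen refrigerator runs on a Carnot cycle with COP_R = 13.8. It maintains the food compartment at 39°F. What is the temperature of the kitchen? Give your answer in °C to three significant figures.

24.0 °C

COP_R = T_C/(T_H − T_C) gives T_H − T_C = T_C/COP.
With T_C = 277.04 K, T_H = 277.04 × (1 + 1/13.8) = 297.11 K.
Converting, 297.11 K = 23.96°C.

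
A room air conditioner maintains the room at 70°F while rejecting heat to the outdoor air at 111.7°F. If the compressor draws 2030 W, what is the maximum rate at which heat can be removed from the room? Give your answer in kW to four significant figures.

In absolute terms T_C = 294.26 K and T_H = 317.43 K, so ΔT = 23.17 K.
COP_Carnot = T_C/ΔT = 294.26/23.17 = 12.70.
Q̇_max = COP_Carnot × Ẇ = 12.70 × 2030 W = 25780 W = 25.78 kW.

25.78 kW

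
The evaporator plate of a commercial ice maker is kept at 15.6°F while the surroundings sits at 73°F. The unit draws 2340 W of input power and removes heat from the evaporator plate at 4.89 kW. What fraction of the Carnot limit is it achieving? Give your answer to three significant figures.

0.252

Converting, Q̇_C = 4.890 kW = 4890 W, so COP_actual = Q̇_C/Ẇ = 4890/2340 = 2.090.
In absolute terms T_C = 264.04 K and T_H = 295.93 K, so ΔT = 31.89 K.
COP_Carnot = T_C/ΔT = 264.04/31.89 = 8.280.
η_II = COP_actual/COP_Carnot = 2.090/8.280 = 0.2524.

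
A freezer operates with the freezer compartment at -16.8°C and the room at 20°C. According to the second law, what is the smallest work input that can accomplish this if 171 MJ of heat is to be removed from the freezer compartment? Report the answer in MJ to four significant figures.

In absolute terms T_C = 256.35 K and T_H = 293.15 K, so ΔT = 36.80 K.
The reversible limit is COP_R = T_C/ΔT = 6.966, so W_min = Q_C/COP = Q_C·ΔT/T_C.
W_min = 171.0 × 36.80/256.35 = 24.55 MJ.

24.55 MJ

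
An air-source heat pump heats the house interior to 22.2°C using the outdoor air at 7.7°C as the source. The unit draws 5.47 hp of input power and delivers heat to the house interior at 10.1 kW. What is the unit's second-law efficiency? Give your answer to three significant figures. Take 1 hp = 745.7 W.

0.122

Converting, Q̇_H = 10.10 kW = 13.54 hp, so COP_actual = Q̇_H/Ẇ = 13.54/5.470 = 2.476.
In absolute terms T_C = 280.85 K and T_H = 295.35 K, so ΔT = 14.50 K.
COP_Carnot = T_H/ΔT = 295.35/14.50 = 20.37.
η_II = COP_actual/COP_Carnot = 2.476/20.37 = 0.1216.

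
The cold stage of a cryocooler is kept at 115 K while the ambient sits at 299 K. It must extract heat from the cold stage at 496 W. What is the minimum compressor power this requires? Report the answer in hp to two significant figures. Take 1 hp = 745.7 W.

1.1 hp

The reservoir spacing is ΔT = 299 − 115 = 184.0 K.
COP_Carnot = T_C/ΔT = 115.00/184.0 = 0.6250.
Ẇ_min = Q̇/COP_Carnot = 496.0/0.6250 = 793.6 W = 1.064 hp.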